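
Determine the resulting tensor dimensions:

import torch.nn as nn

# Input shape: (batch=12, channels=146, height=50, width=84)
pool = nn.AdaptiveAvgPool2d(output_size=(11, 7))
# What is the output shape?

Input shape: (12, 146, 50, 84)
Output shape: (12, 146, 11, 7)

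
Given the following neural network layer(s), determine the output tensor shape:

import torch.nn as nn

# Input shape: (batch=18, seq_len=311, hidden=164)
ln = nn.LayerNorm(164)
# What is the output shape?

Input shape: (18, 311, 164)
Output shape: (18, 311, 164)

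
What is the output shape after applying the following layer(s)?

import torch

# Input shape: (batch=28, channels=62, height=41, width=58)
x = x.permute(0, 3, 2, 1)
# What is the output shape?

Input shape: (28, 62, 41, 58)
Output shape: (28, 58, 41, 62)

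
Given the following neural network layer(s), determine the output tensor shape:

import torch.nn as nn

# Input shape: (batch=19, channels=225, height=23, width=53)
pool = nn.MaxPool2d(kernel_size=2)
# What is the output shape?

Input shape: (19, 225, 23, 53)
Output shape: (19, 225, 11, 26)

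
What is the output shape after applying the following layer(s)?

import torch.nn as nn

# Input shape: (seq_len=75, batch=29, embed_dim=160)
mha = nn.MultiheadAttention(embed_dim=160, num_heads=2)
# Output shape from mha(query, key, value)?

Input shape: (75, 29, 160)
Output shape: (75, 29, 160)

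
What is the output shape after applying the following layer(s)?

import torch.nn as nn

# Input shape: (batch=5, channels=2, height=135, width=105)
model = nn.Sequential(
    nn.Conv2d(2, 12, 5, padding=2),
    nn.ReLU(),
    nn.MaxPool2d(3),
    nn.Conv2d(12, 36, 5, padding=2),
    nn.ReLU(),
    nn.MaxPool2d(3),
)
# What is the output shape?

Input shape: (5, 2, 135, 105)
  -> after first Conv2d: (5, 12, 135, 105)
  -> after first MaxPool2d: (5, 12, 45, 35)
  -> after second Conv2d: (5, 36, 45, 35)
Output shape: (5, 36, 15, 11)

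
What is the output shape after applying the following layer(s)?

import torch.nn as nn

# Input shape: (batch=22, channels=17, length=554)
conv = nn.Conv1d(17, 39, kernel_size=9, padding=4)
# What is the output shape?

Input shape: (22, 17, 554)
Output shape: (22, 39, 554)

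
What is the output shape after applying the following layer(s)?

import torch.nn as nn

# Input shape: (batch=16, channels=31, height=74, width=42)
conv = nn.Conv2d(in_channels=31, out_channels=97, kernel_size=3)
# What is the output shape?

Input shape: (16, 31, 74, 42)
Output shape: (16, 97, 72, 40)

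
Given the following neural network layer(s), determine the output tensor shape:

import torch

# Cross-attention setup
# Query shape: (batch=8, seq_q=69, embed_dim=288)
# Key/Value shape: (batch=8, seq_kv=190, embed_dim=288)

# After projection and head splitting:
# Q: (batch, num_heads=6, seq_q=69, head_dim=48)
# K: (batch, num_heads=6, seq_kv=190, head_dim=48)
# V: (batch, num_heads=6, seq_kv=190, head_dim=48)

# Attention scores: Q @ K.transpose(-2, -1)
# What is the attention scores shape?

Input shape: (8, 69, 288)
Output shape: (8, 6, 69, 190)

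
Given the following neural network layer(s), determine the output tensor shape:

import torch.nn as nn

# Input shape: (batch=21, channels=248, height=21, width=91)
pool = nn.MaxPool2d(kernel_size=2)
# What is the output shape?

Input shape: (21, 248, 21, 91)
Output shape: (21, 248, 10, 45)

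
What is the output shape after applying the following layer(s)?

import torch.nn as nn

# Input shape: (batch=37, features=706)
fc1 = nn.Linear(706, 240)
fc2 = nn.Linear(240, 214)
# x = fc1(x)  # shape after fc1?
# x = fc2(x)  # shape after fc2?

Input shape: (37, 706)
  -> after fc1: (37, 240)
Output shape: (37, 214)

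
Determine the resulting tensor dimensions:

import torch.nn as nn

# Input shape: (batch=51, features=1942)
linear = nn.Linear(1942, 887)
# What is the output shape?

Input shape: (51, 1942)
Output shape: (51, 887)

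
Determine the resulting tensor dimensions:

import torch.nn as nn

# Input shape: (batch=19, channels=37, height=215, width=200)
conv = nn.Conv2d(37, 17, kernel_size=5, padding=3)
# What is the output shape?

Input shape: (19, 37, 215, 200)
Output shape: (19, 17, 217, 202)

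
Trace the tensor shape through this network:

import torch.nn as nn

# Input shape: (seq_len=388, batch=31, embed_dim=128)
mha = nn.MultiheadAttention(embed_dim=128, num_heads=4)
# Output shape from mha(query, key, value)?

Input shape: (388, 31, 128)
Output shape: (388, 31, 128)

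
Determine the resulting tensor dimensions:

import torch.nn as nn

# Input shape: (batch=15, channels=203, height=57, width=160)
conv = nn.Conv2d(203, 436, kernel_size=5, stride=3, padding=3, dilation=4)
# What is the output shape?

Input shape: (15, 203, 57, 160)
Output shape: (15, 436, 16, 50)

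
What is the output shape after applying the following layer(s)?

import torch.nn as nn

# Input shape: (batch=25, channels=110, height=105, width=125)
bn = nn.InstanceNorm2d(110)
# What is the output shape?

Input shape: (25, 110, 105, 125)
Output shape: (25, 110, 105, 125)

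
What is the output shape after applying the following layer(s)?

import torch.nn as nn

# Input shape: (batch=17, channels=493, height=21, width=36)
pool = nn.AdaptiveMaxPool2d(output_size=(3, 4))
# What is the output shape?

Input shape: (17, 493, 21, 36)
Output shape: (17, 493, 3, 4)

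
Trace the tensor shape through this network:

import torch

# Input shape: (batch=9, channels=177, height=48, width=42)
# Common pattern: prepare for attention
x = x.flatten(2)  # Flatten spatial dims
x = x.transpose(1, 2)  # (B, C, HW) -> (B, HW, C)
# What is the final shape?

Input shape: (9, 177, 48, 42)
  -> after flatten(2): (9, 177, 2016)
Output shape: (9, 2016, 177)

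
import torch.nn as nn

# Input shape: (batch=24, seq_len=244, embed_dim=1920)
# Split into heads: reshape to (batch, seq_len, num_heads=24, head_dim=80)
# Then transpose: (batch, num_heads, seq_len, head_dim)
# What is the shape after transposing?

Input shape: (24, 244, 1920)
  -> after reshape: (24, 244, 24, 80)
Output shape: (24, 24, 244, 80)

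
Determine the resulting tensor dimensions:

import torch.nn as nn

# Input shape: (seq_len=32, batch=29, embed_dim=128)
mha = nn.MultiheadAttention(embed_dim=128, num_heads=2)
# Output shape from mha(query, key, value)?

Input shape: (32, 29, 128)
Output shape: (32, 29, 128)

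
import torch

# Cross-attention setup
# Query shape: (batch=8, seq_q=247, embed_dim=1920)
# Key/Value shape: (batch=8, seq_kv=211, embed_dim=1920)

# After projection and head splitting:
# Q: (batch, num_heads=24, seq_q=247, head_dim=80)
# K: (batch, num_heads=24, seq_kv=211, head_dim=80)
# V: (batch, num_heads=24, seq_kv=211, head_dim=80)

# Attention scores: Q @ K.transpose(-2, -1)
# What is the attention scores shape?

Input shape: (8, 247, 1920)
Output shape: (8, 24, 247, 211)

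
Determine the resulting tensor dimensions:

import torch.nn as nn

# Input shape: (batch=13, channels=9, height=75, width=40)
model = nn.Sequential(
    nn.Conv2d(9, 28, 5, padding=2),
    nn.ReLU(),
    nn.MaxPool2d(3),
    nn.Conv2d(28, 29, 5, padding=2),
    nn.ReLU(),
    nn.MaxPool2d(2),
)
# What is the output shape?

Input shape: (13, 9, 75, 40)
  -> after first Conv2d: (13, 28, 75, 40)
  -> after first MaxPool2d: (13, 28, 25, 13)
  -> after second Conv2d: (13, 29, 25, 13)
Output shape: (13, 29, 12, 6)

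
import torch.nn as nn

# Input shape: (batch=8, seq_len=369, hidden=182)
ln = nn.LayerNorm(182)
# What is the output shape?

Input shape: (8, 369, 182)
Output shape: (8, 369, 182)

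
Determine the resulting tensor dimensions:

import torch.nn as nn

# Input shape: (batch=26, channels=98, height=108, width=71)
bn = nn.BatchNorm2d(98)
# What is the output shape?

Input shape: (26, 98, 108, 71)
Output shape: (26, 98, 108, 71)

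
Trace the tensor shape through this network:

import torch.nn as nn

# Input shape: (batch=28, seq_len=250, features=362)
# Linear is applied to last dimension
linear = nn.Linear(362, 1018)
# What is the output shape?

Input shape: (28, 250, 362)
Output shape: (28, 250, 1018)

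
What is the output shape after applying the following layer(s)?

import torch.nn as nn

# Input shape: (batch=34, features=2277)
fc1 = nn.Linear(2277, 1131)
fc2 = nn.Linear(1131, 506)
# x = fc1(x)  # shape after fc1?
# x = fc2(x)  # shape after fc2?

Input shape: (34, 2277)
  -> after fc1: (34, 1131)
Output shape: (34, 506)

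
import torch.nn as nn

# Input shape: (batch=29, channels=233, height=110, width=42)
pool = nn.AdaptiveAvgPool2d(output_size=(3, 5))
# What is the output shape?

Input shape: (29, 233, 110, 42)
Output shape: (29, 233, 3, 5)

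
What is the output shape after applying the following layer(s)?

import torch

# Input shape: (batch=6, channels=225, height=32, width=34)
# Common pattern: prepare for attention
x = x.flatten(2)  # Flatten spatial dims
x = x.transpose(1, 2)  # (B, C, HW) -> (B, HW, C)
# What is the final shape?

Input shape: (6, 225, 32, 34)
  -> after flatten(2): (6, 225, 1088)
Output shape: (6, 1088, 225)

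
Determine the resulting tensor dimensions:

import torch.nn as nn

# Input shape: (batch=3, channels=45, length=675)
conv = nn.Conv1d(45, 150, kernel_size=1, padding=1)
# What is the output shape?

Input shape: (3, 45, 675)
Output shape: (3, 150, 677)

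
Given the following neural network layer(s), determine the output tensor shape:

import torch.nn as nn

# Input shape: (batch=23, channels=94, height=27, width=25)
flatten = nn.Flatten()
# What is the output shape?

Input shape: (23, 94, 27, 25)
Output shape: (23, 63450)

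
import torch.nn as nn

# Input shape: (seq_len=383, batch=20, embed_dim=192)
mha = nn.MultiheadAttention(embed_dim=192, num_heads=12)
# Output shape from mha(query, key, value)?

Input shape: (383, 20, 192)
Output shape: (383, 20, 192)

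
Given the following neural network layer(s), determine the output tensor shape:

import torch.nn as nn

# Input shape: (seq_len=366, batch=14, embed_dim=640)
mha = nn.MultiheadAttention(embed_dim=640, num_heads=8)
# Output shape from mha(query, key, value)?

Input shape: (366, 14, 640)
Output shape: (366, 14, 640)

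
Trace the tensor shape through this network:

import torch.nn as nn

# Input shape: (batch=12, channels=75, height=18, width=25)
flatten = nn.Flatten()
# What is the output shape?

Input shape: (12, 75, 18, 25)
Output shape: (12, 33750)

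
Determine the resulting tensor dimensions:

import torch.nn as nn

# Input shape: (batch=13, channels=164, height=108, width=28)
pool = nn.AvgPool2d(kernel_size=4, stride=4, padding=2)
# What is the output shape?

Input shape: (13, 164, 108, 28)
Output shape: (13, 164, 28, 8)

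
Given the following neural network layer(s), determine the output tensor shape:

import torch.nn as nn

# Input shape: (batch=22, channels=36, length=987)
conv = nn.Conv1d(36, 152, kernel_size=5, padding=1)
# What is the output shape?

Input shape: (22, 36, 987)
Output shape: (22, 152, 985)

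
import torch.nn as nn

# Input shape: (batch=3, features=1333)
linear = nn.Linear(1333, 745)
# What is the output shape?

Input shape: (3, 1333)
Output shape: (3, 745)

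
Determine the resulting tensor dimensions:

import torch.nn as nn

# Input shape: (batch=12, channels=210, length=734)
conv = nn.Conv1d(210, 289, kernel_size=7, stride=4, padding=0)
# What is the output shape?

Input shape: (12, 210, 734)
Output shape: (12, 289, 182)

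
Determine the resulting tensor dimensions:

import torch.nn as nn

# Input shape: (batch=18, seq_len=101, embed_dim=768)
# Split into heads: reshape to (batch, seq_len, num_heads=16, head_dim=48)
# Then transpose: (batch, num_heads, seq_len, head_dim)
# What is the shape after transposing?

Input shape: (18, 101, 768)
  -> after reshape: (18, 101, 16, 48)
Output shape: (18, 16, 101, 48)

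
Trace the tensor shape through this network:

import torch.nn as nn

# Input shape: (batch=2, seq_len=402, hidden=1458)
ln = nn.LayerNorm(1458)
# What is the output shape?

Input shape: (2, 402, 1458)
Output shape: (2, 402, 1458)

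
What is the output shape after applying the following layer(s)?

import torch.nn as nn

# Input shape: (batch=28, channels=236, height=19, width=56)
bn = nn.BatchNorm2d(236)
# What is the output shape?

Input shape: (28, 236, 19, 56)
Output shape: (28, 236, 19, 56)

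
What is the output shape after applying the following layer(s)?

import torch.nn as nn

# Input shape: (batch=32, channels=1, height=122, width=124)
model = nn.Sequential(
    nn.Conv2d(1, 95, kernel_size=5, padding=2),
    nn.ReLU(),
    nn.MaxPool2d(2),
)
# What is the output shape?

Input shape: (32, 1, 122, 124)
  -> after Conv2d: (32, 95, 122, 124)
  -> after ReLU: (32, 95, 122, 124)
Output shape: (32, 95, 61, 62)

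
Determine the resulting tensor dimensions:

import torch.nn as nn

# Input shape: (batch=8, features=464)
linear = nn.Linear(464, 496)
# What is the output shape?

Input shape: (8, 464)
Output shape: (8, 496)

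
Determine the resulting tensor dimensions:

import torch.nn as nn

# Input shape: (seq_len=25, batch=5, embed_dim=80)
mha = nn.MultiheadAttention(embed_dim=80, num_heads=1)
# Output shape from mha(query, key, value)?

Input shape: (25, 5, 80)
Output shape: (25, 5, 80)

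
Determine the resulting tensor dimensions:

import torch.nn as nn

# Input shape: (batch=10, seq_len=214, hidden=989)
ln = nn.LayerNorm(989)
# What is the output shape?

Input shape: (10, 214, 989)
Output shape: (10, 214, 989)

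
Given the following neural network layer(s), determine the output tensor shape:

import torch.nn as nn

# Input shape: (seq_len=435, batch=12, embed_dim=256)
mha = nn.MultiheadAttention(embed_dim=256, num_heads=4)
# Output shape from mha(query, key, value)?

Input shape: (435, 12, 256)
Output shape: (435, 12, 256)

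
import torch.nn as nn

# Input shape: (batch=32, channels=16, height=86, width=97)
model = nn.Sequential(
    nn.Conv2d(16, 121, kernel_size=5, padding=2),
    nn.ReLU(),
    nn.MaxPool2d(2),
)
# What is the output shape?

Input shape: (32, 16, 86, 97)
  -> after Conv2d: (32, 121, 86, 97)
  -> after ReLU: (32, 121, 86, 97)
Output shape: (32, 121, 43, 48)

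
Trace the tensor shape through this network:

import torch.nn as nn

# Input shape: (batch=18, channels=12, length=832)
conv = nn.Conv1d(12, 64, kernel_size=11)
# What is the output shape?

Input shape: (18, 12, 832)
Output shape: (18, 64, 822)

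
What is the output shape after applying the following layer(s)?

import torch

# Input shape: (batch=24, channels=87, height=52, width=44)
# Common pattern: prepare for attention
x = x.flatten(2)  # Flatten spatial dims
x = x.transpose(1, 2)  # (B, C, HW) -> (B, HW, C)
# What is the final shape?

Input shape: (24, 87, 52, 44)
  -> after flatten(2): (24, 87, 2288)
Output shape: (24, 2288, 87)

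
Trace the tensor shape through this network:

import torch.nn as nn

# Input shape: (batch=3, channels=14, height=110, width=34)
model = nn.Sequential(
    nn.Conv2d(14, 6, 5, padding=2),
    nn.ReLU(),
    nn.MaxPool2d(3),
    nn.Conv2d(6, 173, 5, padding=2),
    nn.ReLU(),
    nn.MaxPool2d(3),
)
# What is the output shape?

Input shape: (3, 14, 110, 34)
  -> after first Conv2d: (3, 6, 110, 34)
  -> after first MaxPool2d: (3, 6, 36, 11)
  -> after second Conv2d: (3, 173, 36, 11)
Output shape: (3, 173, 12, 3)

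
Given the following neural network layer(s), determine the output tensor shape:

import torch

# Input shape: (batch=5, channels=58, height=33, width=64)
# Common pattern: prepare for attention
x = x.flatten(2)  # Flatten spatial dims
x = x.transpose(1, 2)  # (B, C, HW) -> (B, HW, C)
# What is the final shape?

Input shape: (5, 58, 33, 64)
  -> after flatten(2): (5, 58, 2112)
Output shape: (5, 2112, 58)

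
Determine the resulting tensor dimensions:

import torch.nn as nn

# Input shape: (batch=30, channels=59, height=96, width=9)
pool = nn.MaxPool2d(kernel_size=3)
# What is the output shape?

Input shape: (30, 59, 96, 9)
Output shape: (30, 59, 32, 3)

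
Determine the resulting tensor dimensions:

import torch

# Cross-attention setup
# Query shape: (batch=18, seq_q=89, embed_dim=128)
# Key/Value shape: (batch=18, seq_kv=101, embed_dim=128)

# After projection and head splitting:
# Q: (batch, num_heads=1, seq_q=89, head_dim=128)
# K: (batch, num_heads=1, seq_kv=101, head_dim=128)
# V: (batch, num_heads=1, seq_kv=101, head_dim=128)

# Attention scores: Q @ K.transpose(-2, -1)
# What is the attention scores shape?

Input shape: (18, 89, 128)
Output shape: (18, 1, 89, 101)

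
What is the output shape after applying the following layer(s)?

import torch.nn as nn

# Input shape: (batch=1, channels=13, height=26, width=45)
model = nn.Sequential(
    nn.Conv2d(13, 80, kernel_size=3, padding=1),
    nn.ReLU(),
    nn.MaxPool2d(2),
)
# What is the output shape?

Input shape: (1, 13, 26, 45)
  -> after Conv2d: (1, 80, 26, 45)
  -> after ReLU: (1, 80, 26, 45)
Output shape: (1, 80, 13, 22)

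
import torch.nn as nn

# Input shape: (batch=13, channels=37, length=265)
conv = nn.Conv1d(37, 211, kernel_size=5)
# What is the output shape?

Input shape: (13, 37, 265)
Output shape: (13, 211, 261)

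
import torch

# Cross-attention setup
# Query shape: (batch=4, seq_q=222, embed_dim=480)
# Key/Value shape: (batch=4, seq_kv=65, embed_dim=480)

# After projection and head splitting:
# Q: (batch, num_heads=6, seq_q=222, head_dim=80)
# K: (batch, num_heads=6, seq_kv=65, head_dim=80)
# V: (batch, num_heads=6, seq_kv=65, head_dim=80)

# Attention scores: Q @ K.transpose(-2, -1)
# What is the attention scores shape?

Input shape: (4, 222, 480)
Output shape: (4, 6, 222, 65)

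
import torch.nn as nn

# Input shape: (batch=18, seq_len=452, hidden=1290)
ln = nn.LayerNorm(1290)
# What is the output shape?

Input shape: (18, 452, 1290)
Output shape: (18, 452, 1290)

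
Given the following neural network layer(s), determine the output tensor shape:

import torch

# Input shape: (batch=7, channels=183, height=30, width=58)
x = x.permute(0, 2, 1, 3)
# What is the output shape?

Input shape: (7, 183, 30, 58)
Output shape: (7, 30, 183, 58)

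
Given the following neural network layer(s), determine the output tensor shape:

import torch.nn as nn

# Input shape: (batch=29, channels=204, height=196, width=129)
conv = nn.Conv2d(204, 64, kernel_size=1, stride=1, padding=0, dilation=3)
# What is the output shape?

Input shape: (29, 204, 196, 129)
Output shape: (29, 64, 196, 129)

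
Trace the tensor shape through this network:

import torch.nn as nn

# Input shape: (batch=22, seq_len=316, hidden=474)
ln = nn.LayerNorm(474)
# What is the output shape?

Input shape: (22, 316, 474)
Output shape: (22, 316, 474)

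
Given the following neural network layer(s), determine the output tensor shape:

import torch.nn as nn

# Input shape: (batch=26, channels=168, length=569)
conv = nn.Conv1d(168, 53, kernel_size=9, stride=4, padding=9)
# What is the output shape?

Input shape: (26, 168, 569)
Output shape: (26, 53, 145)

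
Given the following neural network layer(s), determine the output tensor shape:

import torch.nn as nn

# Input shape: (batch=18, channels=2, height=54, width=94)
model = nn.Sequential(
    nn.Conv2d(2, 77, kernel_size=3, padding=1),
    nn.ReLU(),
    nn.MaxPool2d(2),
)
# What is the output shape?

Input shape: (18, 2, 54, 94)
  -> after Conv2d: (18, 77, 54, 94)
  -> after ReLU: (18, 77, 54, 94)
Output shape: (18, 77, 27, 47)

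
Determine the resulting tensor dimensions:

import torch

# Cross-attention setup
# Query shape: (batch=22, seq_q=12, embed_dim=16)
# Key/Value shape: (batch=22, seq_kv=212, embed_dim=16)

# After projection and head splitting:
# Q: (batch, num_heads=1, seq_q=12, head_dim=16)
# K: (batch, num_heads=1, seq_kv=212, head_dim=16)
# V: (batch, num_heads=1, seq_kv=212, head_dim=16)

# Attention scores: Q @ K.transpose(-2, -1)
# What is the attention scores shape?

Input shape: (22, 12, 16)
Output shape: (22, 1, 12, 212)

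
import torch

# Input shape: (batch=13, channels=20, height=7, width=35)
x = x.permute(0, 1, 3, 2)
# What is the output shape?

Input shape: (13, 20, 7, 35)
Output shape: (13, 20, 35, 7)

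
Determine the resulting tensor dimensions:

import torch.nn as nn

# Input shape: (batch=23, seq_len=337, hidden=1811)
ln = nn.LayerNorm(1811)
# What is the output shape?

Input shape: (23, 337, 1811)
Output shape: (23, 337, 1811)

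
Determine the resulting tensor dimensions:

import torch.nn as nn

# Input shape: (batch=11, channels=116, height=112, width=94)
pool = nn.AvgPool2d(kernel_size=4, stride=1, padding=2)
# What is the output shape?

Input shape: (11, 116, 112, 94)
Output shape: (11, 116, 113, 95)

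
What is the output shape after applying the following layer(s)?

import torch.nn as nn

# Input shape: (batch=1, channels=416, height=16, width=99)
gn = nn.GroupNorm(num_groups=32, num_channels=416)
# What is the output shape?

Input shape: (1, 416, 16, 99)
Output shape: (1, 416, 16, 99)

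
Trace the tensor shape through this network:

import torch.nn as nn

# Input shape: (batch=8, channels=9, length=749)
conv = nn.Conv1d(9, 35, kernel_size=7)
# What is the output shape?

Input shape: (8, 9, 749)
Output shape: (8, 35, 743)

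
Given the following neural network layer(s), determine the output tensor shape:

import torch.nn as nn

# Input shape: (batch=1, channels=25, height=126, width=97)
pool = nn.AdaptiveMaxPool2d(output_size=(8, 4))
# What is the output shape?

Input shape: (1, 25, 126, 97)
Output shape: (1, 25, 8, 4)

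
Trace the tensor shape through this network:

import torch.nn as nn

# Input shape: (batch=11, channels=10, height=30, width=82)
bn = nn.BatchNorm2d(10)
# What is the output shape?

Input shape: (11, 10, 30, 82)
Output shape: (11, 10, 30, 82)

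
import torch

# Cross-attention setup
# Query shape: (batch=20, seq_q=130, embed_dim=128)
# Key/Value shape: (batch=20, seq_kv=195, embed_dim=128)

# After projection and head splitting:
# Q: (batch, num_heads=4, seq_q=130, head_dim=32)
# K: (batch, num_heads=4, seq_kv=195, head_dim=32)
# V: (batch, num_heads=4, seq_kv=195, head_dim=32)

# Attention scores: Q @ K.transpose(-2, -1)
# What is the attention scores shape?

Input shape: (20, 130, 128)
Output shape: (20, 4, 130, 195)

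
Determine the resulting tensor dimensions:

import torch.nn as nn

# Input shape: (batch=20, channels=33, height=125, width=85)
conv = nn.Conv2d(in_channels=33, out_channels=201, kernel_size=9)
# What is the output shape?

Input shape: (20, 33, 125, 85)
Output shape: (20, 201, 117, 77)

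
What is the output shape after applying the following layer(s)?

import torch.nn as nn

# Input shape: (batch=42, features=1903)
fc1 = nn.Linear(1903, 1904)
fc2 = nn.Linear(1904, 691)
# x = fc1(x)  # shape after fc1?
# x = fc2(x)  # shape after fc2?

Input shape: (42, 1903)
  -> after fc1: (42, 1904)
Output shape: (42, 691)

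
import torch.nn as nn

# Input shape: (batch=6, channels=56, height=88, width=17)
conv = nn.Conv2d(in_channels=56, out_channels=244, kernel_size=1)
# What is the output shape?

Input shape: (6, 56, 88, 17)
Output shape: (6, 244, 88, 17)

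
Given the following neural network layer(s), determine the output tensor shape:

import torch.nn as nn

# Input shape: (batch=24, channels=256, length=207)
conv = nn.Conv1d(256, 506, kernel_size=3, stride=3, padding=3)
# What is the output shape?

Input shape: (24, 256, 207)
Output shape: (24, 506, 71)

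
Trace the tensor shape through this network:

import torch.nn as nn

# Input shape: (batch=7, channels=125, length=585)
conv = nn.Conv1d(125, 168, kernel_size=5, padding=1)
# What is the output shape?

Input shape: (7, 125, 585)
Output shape: (7, 168, 583)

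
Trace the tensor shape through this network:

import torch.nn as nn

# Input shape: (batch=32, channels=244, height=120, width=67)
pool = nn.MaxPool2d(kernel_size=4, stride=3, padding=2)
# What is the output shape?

Input shape: (32, 244, 120, 67)
Output shape: (32, 244, 41, 23)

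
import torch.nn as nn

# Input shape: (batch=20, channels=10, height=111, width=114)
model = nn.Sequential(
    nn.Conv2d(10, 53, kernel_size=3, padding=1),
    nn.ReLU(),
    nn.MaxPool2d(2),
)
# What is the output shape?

Input shape: (20, 10, 111, 114)
  -> after Conv2d: (20, 53, 111, 114)
  -> after ReLU: (20, 53, 111, 114)
Output shape: (20, 53, 55, 57)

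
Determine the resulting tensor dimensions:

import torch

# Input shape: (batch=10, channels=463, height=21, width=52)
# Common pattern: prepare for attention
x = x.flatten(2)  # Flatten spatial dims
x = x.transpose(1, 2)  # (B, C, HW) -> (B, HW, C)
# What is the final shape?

Input shape: (10, 463, 21, 52)
  -> after flatten(2): (10, 463, 1092)
Output shape: (10, 1092, 463)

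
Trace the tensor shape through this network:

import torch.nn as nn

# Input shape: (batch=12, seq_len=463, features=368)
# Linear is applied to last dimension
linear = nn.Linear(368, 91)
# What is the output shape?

Input shape: (12, 463, 368)
Output shape: (12, 463, 91)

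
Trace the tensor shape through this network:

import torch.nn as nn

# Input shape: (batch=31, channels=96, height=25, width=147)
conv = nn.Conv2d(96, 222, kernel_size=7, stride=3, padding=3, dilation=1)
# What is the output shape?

Input shape: (31, 96, 25, 147)
Output shape: (31, 222, 9, 49)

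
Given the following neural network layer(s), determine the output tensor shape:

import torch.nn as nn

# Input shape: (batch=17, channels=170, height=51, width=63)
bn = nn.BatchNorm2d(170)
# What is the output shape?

Input shape: (17, 170, 51, 63)
Output shape: (17, 170, 51, 63)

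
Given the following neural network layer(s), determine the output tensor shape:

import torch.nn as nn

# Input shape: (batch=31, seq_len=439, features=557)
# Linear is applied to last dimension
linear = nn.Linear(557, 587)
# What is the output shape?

Input shape: (31, 439, 557)
Output shape: (31, 439, 587)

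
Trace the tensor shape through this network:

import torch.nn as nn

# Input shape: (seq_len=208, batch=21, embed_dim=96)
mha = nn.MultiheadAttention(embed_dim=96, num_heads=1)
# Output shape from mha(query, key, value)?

Input shape: (208, 21, 96)
Output shape: (208, 21, 96)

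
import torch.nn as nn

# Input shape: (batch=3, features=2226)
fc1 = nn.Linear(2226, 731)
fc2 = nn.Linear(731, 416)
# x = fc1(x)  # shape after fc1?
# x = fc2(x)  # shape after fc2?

Input shape: (3, 2226)
  -> after fc1: (3, 731)
Output shape: (3, 416)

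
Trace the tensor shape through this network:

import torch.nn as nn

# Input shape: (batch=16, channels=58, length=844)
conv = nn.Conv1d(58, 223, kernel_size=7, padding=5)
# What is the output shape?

Input shape: (16, 58, 844)
Output shape: (16, 223, 848)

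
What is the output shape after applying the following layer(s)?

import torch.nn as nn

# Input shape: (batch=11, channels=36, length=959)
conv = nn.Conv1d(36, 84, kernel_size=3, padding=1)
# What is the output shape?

Input shape: (11, 36, 959)
Output shape: (11, 84, 959)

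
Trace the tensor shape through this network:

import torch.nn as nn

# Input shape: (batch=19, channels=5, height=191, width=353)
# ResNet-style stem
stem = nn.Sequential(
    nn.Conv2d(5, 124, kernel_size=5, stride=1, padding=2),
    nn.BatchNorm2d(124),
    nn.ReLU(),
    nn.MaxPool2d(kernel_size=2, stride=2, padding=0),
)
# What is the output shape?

Input shape: (19, 5, 191, 353)
  -> after Conv2d 5x5 stride=1: (19, 124, 191, 353)
Output shape: (19, 124, 95, 176)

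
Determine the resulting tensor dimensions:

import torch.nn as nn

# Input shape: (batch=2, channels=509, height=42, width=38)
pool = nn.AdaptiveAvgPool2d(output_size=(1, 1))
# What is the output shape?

Input shape: (2, 509, 42, 38)
Output shape: (2, 509, 1, 1)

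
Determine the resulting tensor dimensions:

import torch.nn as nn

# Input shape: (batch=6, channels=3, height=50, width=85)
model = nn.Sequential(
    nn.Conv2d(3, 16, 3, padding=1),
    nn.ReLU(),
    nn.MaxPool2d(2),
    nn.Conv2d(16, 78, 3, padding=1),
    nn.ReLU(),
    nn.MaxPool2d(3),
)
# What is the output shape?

Input shape: (6, 3, 50, 85)
  -> after first Conv2d: (6, 16, 50, 85)
  -> after first MaxPool2d: (6, 16, 25, 42)
  -> after second Conv2d: (6, 78, 25, 42)
Output shape: (6, 78, 8, 14)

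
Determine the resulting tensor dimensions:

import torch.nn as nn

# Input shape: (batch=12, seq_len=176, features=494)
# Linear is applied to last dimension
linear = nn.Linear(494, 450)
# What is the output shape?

Input shape: (12, 176, 494)
Output shape: (12, 176, 450)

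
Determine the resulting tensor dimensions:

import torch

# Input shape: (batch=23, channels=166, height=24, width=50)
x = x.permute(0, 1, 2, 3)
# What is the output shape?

Input shape: (23, 166, 24, 50)
Output shape: (23, 166, 24, 50)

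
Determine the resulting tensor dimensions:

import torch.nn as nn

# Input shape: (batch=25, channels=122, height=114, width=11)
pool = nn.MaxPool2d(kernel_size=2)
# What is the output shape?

Input shape: (25, 122, 114, 11)
Output shape: (25, 122, 57, 5)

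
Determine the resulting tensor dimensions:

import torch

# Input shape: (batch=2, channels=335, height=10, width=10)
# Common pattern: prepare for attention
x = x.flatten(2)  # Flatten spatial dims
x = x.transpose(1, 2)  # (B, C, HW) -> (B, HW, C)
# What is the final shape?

Input shape: (2, 335, 10, 10)
  -> after flatten(2): (2, 335, 100)
Output shape: (2, 100, 335)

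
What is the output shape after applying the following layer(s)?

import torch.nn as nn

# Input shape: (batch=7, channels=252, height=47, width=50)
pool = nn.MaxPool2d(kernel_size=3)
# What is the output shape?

Input shape: (7, 252, 47, 50)
Output shape: (7, 252, 15, 16)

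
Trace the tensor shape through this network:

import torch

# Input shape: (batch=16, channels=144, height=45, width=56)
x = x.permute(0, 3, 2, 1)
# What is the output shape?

Input shape: (16, 144, 45, 56)
Output shape: (16, 56, 45, 144)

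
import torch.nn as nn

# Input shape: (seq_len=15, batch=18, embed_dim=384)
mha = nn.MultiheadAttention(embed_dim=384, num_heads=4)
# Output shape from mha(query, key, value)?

Input shape: (15, 18, 384)
Output shape: (15, 18, 384)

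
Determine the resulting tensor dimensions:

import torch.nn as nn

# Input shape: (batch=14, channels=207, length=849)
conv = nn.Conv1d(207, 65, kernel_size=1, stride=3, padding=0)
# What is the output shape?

Input shape: (14, 207, 849)
Output shape: (14, 65, 283)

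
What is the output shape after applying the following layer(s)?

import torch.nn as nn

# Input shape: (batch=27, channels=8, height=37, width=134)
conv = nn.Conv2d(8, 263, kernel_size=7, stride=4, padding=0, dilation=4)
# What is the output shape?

Input shape: (27, 8, 37, 134)
Output shape: (27, 263, 4, 28)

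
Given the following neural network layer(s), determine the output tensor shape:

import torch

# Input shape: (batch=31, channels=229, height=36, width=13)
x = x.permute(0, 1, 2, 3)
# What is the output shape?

Input shape: (31, 229, 36, 13)
Output shape: (31, 229, 36, 13)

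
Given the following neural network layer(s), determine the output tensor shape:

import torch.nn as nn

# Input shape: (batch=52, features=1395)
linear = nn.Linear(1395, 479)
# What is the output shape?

Input shape: (52, 1395)
Output shape: (52, 479)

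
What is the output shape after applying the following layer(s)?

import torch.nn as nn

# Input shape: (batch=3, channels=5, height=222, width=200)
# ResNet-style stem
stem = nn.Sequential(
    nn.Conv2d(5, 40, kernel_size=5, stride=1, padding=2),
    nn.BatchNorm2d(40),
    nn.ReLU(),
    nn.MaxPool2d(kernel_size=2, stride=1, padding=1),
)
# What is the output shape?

Input shape: (3, 5, 222, 200)
  -> after Conv2d 5x5 stride=1: (3, 40, 222, 200)
Output shape: (3, 40, 223, 201)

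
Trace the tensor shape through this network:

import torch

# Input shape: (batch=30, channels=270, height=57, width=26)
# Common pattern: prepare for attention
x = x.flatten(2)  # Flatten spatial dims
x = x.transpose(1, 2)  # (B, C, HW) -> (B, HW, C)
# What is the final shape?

Input shape: (30, 270, 57, 26)
  -> after flatten(2): (30, 270, 1482)
Output shape: (30, 1482, 270)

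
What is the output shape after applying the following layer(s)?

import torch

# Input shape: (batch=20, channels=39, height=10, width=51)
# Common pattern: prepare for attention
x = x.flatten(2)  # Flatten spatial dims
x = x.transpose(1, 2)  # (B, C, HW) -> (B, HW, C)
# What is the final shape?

Input shape: (20, 39, 10, 51)
  -> after flatten(2): (20, 39, 510)
Output shape: (20, 510, 39)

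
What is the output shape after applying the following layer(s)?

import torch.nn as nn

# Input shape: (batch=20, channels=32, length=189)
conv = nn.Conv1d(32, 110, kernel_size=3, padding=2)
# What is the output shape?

Input shape: (20, 32, 189)
Output shape: (20, 110, 191)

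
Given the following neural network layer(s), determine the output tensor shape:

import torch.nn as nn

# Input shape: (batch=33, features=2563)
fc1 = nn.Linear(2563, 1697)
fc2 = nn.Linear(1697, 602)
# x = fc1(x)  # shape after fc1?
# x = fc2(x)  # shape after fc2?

Input shape: (33, 2563)
  -> after fc1: (33, 1697)
Output shape: (33, 602)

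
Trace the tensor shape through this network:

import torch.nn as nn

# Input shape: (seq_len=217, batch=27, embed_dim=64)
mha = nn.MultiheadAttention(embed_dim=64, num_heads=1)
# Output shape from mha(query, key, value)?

Input shape: (217, 27, 64)
Output shape: (217, 27, 64)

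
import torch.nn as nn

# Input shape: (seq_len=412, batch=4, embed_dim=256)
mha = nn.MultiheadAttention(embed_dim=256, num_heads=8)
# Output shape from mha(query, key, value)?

Input shape: (412, 4, 256)
Output shape: (412, 4, 256)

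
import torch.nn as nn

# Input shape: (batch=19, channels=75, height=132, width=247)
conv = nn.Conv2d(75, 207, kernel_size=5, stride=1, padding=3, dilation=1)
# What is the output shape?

Input shape: (19, 75, 132, 247)
Output shape: (19, 207, 134, 249)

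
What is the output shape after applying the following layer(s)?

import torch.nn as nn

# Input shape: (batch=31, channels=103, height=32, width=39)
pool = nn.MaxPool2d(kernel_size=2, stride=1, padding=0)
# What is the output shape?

Input shape: (31, 103, 32, 39)
Output shape: (31, 103, 31, 38)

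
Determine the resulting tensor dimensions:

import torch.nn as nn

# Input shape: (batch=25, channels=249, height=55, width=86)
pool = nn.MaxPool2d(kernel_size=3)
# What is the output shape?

Input shape: (25, 249, 55, 86)
Output shape: (25, 249, 18, 28)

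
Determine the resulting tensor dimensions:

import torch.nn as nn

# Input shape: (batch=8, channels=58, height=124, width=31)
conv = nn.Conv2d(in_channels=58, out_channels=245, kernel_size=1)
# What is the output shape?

Input shape: (8, 58, 124, 31)
Output shape: (8, 245, 124, 31)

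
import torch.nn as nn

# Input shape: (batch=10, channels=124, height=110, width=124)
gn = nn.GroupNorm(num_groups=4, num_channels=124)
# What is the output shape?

Input shape: (10, 124, 110, 124)
Output shape: (10, 124, 110, 124)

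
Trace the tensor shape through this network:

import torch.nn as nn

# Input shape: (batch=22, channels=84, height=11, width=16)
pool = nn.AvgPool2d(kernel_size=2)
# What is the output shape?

Input shape: (22, 84, 11, 16)
Output shape: (22, 84, 5, 8)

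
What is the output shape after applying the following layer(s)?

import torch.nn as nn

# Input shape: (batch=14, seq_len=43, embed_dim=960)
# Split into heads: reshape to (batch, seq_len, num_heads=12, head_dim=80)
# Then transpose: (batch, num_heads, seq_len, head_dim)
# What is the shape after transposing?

Input shape: (14, 43, 960)
  -> after reshape: (14, 43, 12, 80)
Output shape: (14, 12, 43, 80)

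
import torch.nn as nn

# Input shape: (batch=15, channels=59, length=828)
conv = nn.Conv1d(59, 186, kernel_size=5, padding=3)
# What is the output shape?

Input shape: (15, 59, 828)
Output shape: (15, 186, 830)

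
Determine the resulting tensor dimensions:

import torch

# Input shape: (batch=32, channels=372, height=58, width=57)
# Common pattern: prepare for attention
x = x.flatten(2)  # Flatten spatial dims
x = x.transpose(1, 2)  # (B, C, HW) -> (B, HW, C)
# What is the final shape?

Input shape: (32, 372, 58, 57)
  -> after flatten(2): (32, 372, 3306)
Output shape: (32, 3306, 372)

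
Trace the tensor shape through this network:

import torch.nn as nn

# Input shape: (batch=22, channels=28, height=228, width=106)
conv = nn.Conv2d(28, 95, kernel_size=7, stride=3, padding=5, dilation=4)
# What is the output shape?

Input shape: (22, 28, 228, 106)
Output shape: (22, 95, 72, 31)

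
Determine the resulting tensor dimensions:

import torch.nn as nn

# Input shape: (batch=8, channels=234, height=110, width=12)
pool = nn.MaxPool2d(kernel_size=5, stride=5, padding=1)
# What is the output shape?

Input shape: (8, 234, 110, 12)
Output shape: (8, 234, 22, 2)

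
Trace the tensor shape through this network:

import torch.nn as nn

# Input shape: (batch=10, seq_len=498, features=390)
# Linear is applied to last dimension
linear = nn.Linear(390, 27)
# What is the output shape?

Input shape: (10, 498, 390)
Output shape: (10, 498, 27)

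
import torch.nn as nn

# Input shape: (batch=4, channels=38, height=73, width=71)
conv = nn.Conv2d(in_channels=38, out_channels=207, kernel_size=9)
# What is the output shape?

Input shape: (4, 38, 73, 71)
Output shape: (4, 207, 65, 63)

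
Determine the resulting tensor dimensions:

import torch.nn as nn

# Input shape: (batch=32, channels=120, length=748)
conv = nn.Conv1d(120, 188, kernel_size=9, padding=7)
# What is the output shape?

Input shape: (32, 120, 748)
Output shape: (32, 188, 754)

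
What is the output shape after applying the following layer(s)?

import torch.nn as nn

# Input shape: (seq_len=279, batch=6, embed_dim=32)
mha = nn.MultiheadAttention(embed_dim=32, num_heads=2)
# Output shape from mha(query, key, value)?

Input shape: (279, 6, 32)
Output shape: (279, 6, 32)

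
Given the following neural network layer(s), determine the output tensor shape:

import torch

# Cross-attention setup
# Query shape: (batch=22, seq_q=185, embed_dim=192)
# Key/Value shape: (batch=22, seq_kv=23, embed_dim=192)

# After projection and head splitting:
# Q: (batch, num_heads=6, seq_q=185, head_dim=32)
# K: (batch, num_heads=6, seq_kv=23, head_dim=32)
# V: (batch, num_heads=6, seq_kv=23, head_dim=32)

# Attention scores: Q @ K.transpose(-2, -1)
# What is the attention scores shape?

Input shape: (22, 185, 192)
Output shape: (22, 6, 185, 23)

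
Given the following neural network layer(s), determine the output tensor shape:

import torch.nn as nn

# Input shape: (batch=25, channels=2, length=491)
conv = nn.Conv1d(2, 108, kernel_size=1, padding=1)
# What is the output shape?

Input shape: (25, 2, 491)
Output shape: (25, 108, 493)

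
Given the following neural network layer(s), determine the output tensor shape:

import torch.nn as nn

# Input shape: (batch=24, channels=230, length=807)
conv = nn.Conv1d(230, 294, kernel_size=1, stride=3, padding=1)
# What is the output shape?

Input shape: (24, 230, 807)
Output shape: (24, 294, 270)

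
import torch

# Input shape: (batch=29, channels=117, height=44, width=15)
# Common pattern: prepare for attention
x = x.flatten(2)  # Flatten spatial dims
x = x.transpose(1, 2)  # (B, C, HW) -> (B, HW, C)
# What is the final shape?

Input shape: (29, 117, 44, 15)
  -> after flatten(2): (29, 117, 660)
Output shape: (29, 660, 117)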